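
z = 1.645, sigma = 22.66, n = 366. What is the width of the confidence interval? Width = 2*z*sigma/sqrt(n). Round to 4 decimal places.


width = 2*z*sigma/sqrt(n)
2*z*sigma = 2 * 1.645 * 22.66 = 74.5514
sqrt(366) ≈ 19.131126
width = 74.5514 / 19.131126 ≈ 3.896864

3.8969


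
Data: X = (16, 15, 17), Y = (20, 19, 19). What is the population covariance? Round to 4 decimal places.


Cov = (1/n)*sum((xi-xbar)(yi-ybar))
n = 3, xbar = 48/3 = 16, ybar = 58/3 ≈ 19.333333
sum((xi-xbar)(yi-ybar)) = 0
Cov = 0 / 3 = 0

0.0000


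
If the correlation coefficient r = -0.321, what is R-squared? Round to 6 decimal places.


R^2 = r^2 = (-0.321)^2 = 0.103041

0.103041


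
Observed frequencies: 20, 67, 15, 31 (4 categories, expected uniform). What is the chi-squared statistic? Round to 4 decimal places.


chi2 = sum((O-E)^2/E), E = total/4
total = 133, E = 133/4 = 33.25
(20 - 33.25)^2 / 33.25 = 175.5625 / 33.25 = 2809/532 ≈ 5.280075
(67 - 33.25)^2 / 33.25 = 1139.0625 / 33.25 = 18225/532 ≈ 34.257519
(15 - 33.25)^2 / 33.25 = 333.0625 / 33.25 = 5329/532 ≈ 10.016917
(31 - 33.25)^2 / 33.25 = 5.0625 / 33.25 = 81/532 ≈ 0.152256
chi2 = 6611/133 ≈ 49.706767

49.7068


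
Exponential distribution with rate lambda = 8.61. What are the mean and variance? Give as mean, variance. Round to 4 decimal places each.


mean = 1/lam, var = 1/lam^2
mean = 1 / 8.61 = 100/861 ≈ 0.116144
lam^2 = 8.61^2 = 74.1321
var = 1 / 74.1321 ≈ 0.013489

0.1161, 0.0135


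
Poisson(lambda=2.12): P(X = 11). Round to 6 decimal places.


P = e^(-lam) * lam^k / k!
e^(-2.12) ≈ 0.1200316
lam^k = 2.12^11 ≈ 3887.715447
k! = 11! = 39916800
P = 0.1200316 * 3887.715447 / 39916800 ≈ 0.000012

0.000012


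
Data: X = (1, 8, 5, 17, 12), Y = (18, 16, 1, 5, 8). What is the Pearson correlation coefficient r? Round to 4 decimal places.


r = sum((xi-xbar)(yi-ybar)) / sqrt(sum((xi-xbar)^2) * sum((yi-ybar)^2))
n = 5, xbar = 43/5 = 8.6, ybar = 48/5 = 9.6
Sxy = sum((xi-xbar)(yi-ybar)) = -80.8
Sxx = sum((xi-xbar)^2) = 153.2
Syy = sum((yi-ybar)^2) = 209.2
sqrt(Sxx*Syy) ≈ 179.023574
r = Sxy / sqrt(Sxx*Syy) = -80.8 / 179.023574 ≈ -0.451337

-0.4513


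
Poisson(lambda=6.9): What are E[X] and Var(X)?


E[X] = Var(X) = lambda = 6.9

6.9, 6.9


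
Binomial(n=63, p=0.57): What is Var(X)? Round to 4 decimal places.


Var = n*p*(1-p) = 63 * 0.57 * 0.43 = 15.4413

15.4413


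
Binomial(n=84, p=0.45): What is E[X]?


E[X] = n*p = 84 * 0.45 = 37.8

37.8


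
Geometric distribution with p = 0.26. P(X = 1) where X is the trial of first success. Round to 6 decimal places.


P = (1-p)^(k-1) * p
(1-p)^(k-1) = 0.74^0 = 1
P = 1 * 0.26 = 0.26

0.260000


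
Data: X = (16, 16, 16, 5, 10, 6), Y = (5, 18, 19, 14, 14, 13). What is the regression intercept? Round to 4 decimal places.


a = ybar - b*xbar, where b = sum((xi-xbar)(yi-ybar)) / sum((xi-xbar)^2)
n = 6, xbar = 69/6 = 11.5, ybar = 83/6 ≈ 13.833333
Sxy = sum((xi-xbar)(yi-ybar)) = 5.5
Sxx = sum((xi-xbar)^2) = 135.5
b = Sxy / Sxx = 11/271 ≈ 0.040590
a = 13.833333 - 0.040590 * 11.5 = 10867/813 ≈ 13.366544

13.3665


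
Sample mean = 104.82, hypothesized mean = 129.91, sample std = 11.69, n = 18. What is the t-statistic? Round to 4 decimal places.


t = (xbar - mu0) / (s/sqrt(n))
xbar - mu0 = 104.82 - 129.91 = -25.09
sqrt(18) ≈ 4.24264069
s/sqrt(n) = 11.69 / 4.24264069 ≈ 2.75535942
t = -25.09 / 2.75535942 ≈ -9.105890

-9.1059


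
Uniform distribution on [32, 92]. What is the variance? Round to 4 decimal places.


Var = (b-a)^2 / 12
(b-a)^2 = (92 - 32)^2 = 3600
Var = 3600/12 = 300

300.0000


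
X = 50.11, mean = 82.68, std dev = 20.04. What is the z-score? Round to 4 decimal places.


z = (X - mu) / sigma
X - mu = 50.11 - 82.68 = -32.57
z = -32.57 / 20.04 = -3257/2004 ≈ -1.625250

-1.6252


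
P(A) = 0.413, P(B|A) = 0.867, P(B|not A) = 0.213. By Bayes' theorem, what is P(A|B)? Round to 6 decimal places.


P(A|B) = P(B|A)*P(A) / P(B), P(B) = P(B|A)*P(A) + P(B|not A)*P(not A)
P(B|A)*P(A) = 0.867 * 0.413 = 0.358071
P(B|not A)*P(not A) = 0.213 * 0.587 = 0.125031
P(B) = 0.358071 + 0.125031 = 0.483102
P(A|B) = 0.358071 / 0.483102 ≈ 0.74119130

0.741191


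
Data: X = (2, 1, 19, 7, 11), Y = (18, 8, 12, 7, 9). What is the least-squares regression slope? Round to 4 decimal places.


b = sum((xi-xbar)(yi-ybar)) / sum((xi-xbar)^2)
n = 5, xbar = 40/5 = 8, ybar = 54/5 = 10.8
Sxy = sum((xi-xbar)(yi-ybar)) = -12
Sxx = sum((xi-xbar)^2) = 216
b = Sxy / Sxx = -1/18 ≈ -0.055556

-0.0556


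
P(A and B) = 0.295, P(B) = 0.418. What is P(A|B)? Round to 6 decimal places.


P(A|B) = P(A and B) / P(B) = 0.295 / 0.418 = 295/418 ≈ 0.70574163

0.705742


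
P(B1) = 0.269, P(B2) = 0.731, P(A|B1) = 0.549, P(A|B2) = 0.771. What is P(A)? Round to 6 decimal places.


P(A) = P(A|B1)*P(B1) + P(A|B2)*P(B2)
P(A|B1)*P(B1) = 0.549 * 0.269 = 0.147681
P(A|B2)*P(B2) = 0.771 * 0.731 = 0.563601
P(A) = 0.147681 + 0.563601 = 0.711282

0.711282


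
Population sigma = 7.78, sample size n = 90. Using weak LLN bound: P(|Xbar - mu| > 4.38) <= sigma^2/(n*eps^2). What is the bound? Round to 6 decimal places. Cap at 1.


bound = min(1, sigma^2/(n*eps^2))
sigma^2 = 7.78^2 = 60.5284
n*eps^2 = 90 * 4.38^2 = 90 * 19.1844 = 1726.596
sigma^2/(n*eps^2) = 60.5284 / 1726.596 ≈ 0.03505649

0.035056


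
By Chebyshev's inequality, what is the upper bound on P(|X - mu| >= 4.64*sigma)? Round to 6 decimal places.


P <= 1/k^2
k^2 = 4.64^2 = 21.5296
1/k^2 = 1 / 21.5296 ≈ 0.04644768

0.046448


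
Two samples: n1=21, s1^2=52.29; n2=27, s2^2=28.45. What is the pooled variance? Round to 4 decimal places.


sp^2 = ((n1-1)*s1^2 + (n2-1)*s2^2)/(n1+n2-2)
(n1-1)*s1^2 = 20 * 52.29 = 1045.8
(n2-1)*s2^2 = 26 * 28.45 = 739.7
numerator = 1045.8 + 739.7 = 1785.5
n1+n2-2 = 46
sp^2 = 1785.5 / 46 = 3571/92 ≈ 38.815217

38.8152


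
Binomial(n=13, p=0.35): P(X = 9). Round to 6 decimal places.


P = C(n,k) * p^k * (1-p)^(n-k)
C(13,9) = 715
p^k = 0.35^9 ≈ 0.00007881564
(1-p)^(n-k) = 0.65^4 ≈ 0.1785063
P = 715 * 0.00007881564 * 0.1785063 ≈ 0.010059

0.010059


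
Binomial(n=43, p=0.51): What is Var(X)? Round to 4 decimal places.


Var = n*p*(1-p) = 43 * 0.51 * 0.49 = 10.7457

10.7457


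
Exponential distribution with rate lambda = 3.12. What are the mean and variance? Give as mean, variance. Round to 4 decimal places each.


mean = 1/lam, var = 1/lam^2
mean = 1 / 3.12 = 25/78 ≈ 0.320513
lam^2 = 3.12^2 = 9.7344
var = 1 / 9.7344 = 625/6084 ≈ 0.102728

0.3205, 0.1027


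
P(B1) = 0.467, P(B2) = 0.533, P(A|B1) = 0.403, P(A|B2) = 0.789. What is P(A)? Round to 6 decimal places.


P(A) = P(A|B1)*P(B1) + P(A|B2)*P(B2)
P(A|B1)*P(B1) = 0.403 * 0.467 = 0.188201
P(A|B2)*P(B2) = 0.789 * 0.533 = 0.420537
P(A) = 0.188201 + 0.420537 = 0.608738

0.608738


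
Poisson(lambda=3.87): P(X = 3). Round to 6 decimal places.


P = e^(-lam) * lam^k / k!
e^(-3.87) ≈ 0.02085837
lam^k = 3.87^3 = 57.960603
k! = 3! = 6
P = 0.02085837 * 57.960603 / 6 ≈ 0.201494

0.201494


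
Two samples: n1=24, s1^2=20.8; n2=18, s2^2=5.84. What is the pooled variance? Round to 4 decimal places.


sp^2 = ((n1-1)*s1^2 + (n2-1)*s2^2)/(n1+n2-2)
(n1-1)*s1^2 = 23 * 20.8 = 478.4
(n2-1)*s2^2 = 17 * 5.84 = 99.28
numerator = 478.4 + 99.28 = 577.68
n1+n2-2 = 40
sp^2 = 577.68 / 40 = 14.442

14.4420


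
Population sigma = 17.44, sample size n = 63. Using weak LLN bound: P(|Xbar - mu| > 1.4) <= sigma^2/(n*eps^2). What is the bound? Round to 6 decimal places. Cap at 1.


bound = min(1, sigma^2/(n*eps^2))
sigma^2 = 17.44^2 = 304.1536
n*eps^2 = 63 * 1.4^2 = 63 * 1.96 = 123.48
sigma^2/(n*eps^2) = 304.1536 / 123.48 ≈ 2.46318108
this exceeds 1, so the bound is capped at 1

1.000000


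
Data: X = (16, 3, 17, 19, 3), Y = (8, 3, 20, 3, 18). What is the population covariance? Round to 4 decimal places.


Cov = (1/n)*sum((xi-xbar)(yi-ybar))
n = 5, xbar = 58/5 = 11.6, ybar = 52/5 = 10.4
sum((xi-xbar)(yi-ybar)) = -15.2
Cov = -15.2 / 5 = -3.04

-3.0400


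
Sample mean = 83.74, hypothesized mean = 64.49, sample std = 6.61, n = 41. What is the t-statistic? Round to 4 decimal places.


t = (xbar - mu0) / (s/sqrt(n))
xbar - mu0 = 83.74 - 64.49 = 19.25
sqrt(41) ≈ 6.40312424
s/sqrt(n) = 6.61 / 6.40312424 ≈ 1.03230857
t = 19.25 / 1.03230857 ≈ 18.647525

18.6475


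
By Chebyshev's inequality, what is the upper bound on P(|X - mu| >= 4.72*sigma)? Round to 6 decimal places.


P <= 1/k^2
k^2 = 4.72^2 = 22.2784
1/k^2 = 1 / 22.2784 ≈ 0.04488653

0.044887


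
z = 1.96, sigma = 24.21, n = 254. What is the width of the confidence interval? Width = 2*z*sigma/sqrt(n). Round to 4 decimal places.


width = 2*z*sigma/sqrt(n)
2*z*sigma = 2 * 1.96 * 24.21 = 94.9032
sqrt(254) ≈ 15.937377
width = 94.9032 / 15.937377 ≈ 5.954756

5.9548


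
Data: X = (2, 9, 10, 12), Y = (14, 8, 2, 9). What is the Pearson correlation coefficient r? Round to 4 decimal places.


r = sum((xi-xbar)(yi-ybar)) / sqrt(sum((xi-xbar)^2) * sum((yi-ybar)^2))
n = 4, xbar = 33/4 = 8.25, ybar = 33/4 = 8.25
Sxy = sum((xi-xbar)(yi-ybar)) = -44.25
Sxx = sum((xi-xbar)^2) = 56.75
Syy = sum((yi-ybar)^2) = 72.75
sqrt(Sxx*Syy) ≈ 64.253891
r = Sxy / sqrt(Sxx*Syy) = -44.25 / 64.253891 ≈ -0.688674

-0.6887


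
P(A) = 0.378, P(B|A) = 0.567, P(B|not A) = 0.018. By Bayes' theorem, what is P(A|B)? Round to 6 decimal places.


P(A|B) = P(B|A)*P(A) / P(B), P(B) = P(B|A)*P(A) + P(B|not A)*P(not A)
P(B|A)*P(A) = 0.567 * 0.378 = 0.214326
P(B|not A)*P(not A) = 0.018 * 0.622 = 0.011196
P(B) = 0.214326 + 0.011196 = 0.225522
P(A|B) = 0.214326 / 0.225522 ≈ 0.95035518

0.950355


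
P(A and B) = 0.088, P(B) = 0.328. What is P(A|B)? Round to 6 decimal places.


P(A|B) = P(A and B) / P(B) = 0.088 / 0.328 = 11/41 ≈ 0.26829268

0.268293


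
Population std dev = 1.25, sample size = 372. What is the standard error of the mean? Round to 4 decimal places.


SE = sigma / sqrt(n)
sqrt(372) ≈ 19.287302
SE = 1.25 / 19.287302 ≈ 0.064809

0.0648


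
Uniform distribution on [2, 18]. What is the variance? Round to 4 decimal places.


Var = (b-a)^2 / 12
(b-a)^2 = (18 - 2)^2 = 256
Var = 256/12 ≈ 21.333333

21.3333


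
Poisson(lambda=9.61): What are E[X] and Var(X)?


E[X] = Var(X) = lambda = 9.61

9.61, 9.61


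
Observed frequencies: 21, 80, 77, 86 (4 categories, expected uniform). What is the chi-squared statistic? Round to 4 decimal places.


chi2 = sum((O-E)^2/E), E = total/4
total = 264, E = 264/4 = 66
(21 - 66)^2 / 66 = 2025 / 66 = 675/22 ≈ 30.681818
(80 - 66)^2 / 66 = 196 / 66 = 98/33 ≈ 2.969697
(77 - 66)^2 / 66 = 121 / 66 = 11/6 ≈ 1.833333
(86 - 66)^2 / 66 = 400 / 66 = 200/33 ≈ 6.060606
chi2 = 457/11 ≈ 41.545455

41.5455


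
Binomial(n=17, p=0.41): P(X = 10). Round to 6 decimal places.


P = C(n,k) * p^k * (1-p)^(n-k)
C(17,10) = 19448
p^k = 0.41^10 ≈ 0.0001342266
(1-p)^(n-k) = 0.59^7 ≈ 0.02488651
P = 19448 * 0.0001342266 * 0.02488651 ≈ 0.064965

0.064965


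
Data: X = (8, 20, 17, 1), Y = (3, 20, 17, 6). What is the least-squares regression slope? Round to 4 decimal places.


b = sum((xi-xbar)(yi-ybar)) / sum((xi-xbar)^2)
n = 4, xbar = 46/4 = 11.5, ybar = 46/4 = 11.5
Sxy = sum((xi-xbar)(yi-ybar)) = 190
Sxx = sum((xi-xbar)^2) = 225
b = Sxy / Sxx = 38/45 ≈ 0.844444

0.8444


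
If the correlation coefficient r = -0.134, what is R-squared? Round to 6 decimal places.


R^2 = r^2 = (-0.134)^2 = 0.017956

0.017956


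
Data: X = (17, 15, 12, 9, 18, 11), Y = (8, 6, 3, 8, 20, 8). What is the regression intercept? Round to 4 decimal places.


a = ybar - b*xbar, where b = sum((xi-xbar)(yi-ybar)) / sum((xi-xbar)^2)
n = 6, xbar = 82/6 = 41/3 ≈ 13.666667, ybar = 53/6 ≈ 8.833333
Sxy = sum((xi-xbar)(yi-ybar)) = 173/3 ≈ 57.666667
Sxx = sum((xi-xbar)^2) = 190/3 ≈ 63.333333
b = Sxy / Sxx = 173/190 ≈ 0.910526
a = 8.833333 - 0.910526 * 13.666667 = -343/95 ≈ -3.610526

-3.6105


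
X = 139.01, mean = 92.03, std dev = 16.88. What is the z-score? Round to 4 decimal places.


z = (X - mu) / sigma
X - mu = 139.01 - 92.03 = 46.98
z = 46.98 / 16.88 = 2349/844 ≈ 2.783175

2.7832


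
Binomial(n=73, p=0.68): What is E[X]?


E[X] = n*p = 73 * 0.68 = 49.64

49.64


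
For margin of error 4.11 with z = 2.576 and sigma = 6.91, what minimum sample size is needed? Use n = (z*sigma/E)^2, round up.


z*sigma/E = 2.576 * 6.91 / 4.11 ≈ 4.330939
(z*sigma/E)^2 ≈ 18.757034
round up: n = 19

19


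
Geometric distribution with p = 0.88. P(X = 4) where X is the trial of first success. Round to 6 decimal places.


P = (1-p)^(k-1) * p
(1-p)^(k-1) = 0.12^3 = 0.001728
P = 0.001728 * 0.88 = 0.00152064

0.001521


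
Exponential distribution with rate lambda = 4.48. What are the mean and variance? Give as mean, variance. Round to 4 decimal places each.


mean = 1/lam, var = 1/lam^2
mean = 1 / 4.48 = 25/112 ≈ 0.223214
lam^2 = 4.48^2 = 20.0704
var = 1 / 20.0704 ≈ 0.049825

0.2232, 0.0498


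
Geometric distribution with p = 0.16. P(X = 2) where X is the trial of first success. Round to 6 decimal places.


P = (1-p)^(k-1) * p
(1-p)^(k-1) = 0.84^1 = 0.84
P = 0.84 * 0.16 = 0.1344

0.134400


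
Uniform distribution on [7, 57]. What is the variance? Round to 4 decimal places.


Var = (b-a)^2 / 12
(b-a)^2 = (57 - 7)^2 = 2500
Var = 2500/12 ≈ 208.333333

208.3333


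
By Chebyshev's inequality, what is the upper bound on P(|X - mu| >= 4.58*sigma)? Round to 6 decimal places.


P <= 1/k^2
k^2 = 4.58^2 = 20.9764
1/k^2 = 1 / 20.9764 ≈ 0.04767262

0.047673


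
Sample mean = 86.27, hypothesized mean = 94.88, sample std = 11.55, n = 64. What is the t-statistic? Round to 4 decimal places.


t = (xbar - mu0) / (s/sqrt(n))
xbar - mu0 = 86.27 - 94.88 = -8.61
sqrt(64) = 8
s/sqrt(n) = 11.55 / 8 = 1.44375
t = -8.61 / 1.44375 = -328/55 ≈ -5.963636

-5.9636


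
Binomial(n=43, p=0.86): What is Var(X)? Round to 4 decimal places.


Var = n*p*(1-p) = 43 * 0.86 * 0.14 = 5.1772

5.1772


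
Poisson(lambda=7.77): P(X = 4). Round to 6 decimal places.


P = e^(-lam) * lam^k / k!
e^(-7.77) ≈ 0.0004222133
lam^k = 7.77^4 ≈ 3644.887054
k! = 4! = 24
P = 0.0004222133 * 3644.887054 / 24 ≈ 0.064122

0.064122


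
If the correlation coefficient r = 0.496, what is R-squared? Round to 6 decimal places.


R^2 = r^2 = (0.496)^2 = 0.246016

0.246016


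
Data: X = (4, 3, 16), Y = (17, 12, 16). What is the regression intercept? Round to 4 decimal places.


a = ybar - b*xbar, where b = sum((xi-xbar)(yi-ybar)) / sum((xi-xbar)^2)
n = 3, xbar = 23/3 ≈ 7.666667, ybar = 45/3 = 15
Sxy = sum((xi-xbar)(yi-ybar)) = 15
Sxx = sum((xi-xbar)^2) = 314/3 ≈ 104.666667
b = Sxy / Sxx = 45/314 ≈ 0.143312
a = 15 - 0.143312 * 7.666667 = 4365/314 ≈ 13.901274

13.9013


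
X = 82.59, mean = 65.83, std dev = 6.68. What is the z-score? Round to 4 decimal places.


z = (X - mu) / sigma
X - mu = 82.59 - 65.83 = 16.76
z = 16.76 / 6.68 = 419/167 ≈ 2.508982

2.5090


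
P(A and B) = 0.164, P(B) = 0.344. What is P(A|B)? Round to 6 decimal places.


P(A|B) = P(A and B) / P(B) = 0.164 / 0.344 = 41/86 ≈ 0.47674419

0.476744


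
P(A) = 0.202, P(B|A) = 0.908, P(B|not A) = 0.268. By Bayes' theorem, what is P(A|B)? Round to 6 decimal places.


P(A|B) = P(B|A)*P(A) / P(B), P(B) = P(B|A)*P(A) + P(B|not A)*P(not A)
P(B|A)*P(A) = 0.908 * 0.202 = 0.183416
P(B|not A)*P(not A) = 0.268 * 0.798 = 0.213864
P(B) = 0.183416 + 0.213864 = 0.39728
P(A|B) = 0.183416 / 0.39728 ≈ 0.46167942

0.461679


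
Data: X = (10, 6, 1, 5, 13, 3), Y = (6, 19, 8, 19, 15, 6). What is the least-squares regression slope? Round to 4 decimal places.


b = sum((xi-xbar)(yi-ybar)) / sum((xi-xbar)^2)
n = 6, xbar = 38/6 = 19/3 ≈ 6.333333, ybar = 73/6 ≈ 12.166667
Sxy = sum((xi-xbar)(yi-ybar)) = 83/3 ≈ 27.666667
Sxx = sum((xi-xbar)^2) = 298/3 ≈ 99.333333
b = Sxy / Sxx = 83/298 ≈ 0.278523

0.2785


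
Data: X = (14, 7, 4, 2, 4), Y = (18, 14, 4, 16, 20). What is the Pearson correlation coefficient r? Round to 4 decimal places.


r = sum((xi-xbar)(yi-ybar)) / sqrt(sum((xi-xbar)^2) * sum((yi-ybar)^2))
n = 5, xbar = 31/5 = 6.2, ybar = 72/5 = 14.4
Sxy = sum((xi-xbar)(yi-ybar)) = 31.6
Sxx = sum((xi-xbar)^2) = 88.8
Syy = sum((yi-ybar)^2) = 155.2
sqrt(Sxx*Syy) ≈ 117.395741
r = Sxy / sqrt(Sxx*Syy) = 31.6 / 117.395741 ≈ 0.269175

0.2692


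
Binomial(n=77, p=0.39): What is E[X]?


E[X] = n*p = 77 * 0.39 = 30.03

30.03


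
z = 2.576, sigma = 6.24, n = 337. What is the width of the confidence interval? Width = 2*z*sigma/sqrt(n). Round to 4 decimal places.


width = 2*z*sigma/sqrt(n)
2*z*sigma = 2 * 2.576 * 6.24 = 32.14848
sqrt(337) ≈ 18.357560
width = 32.14848 / 18.357560 ≈ 1.751239

1.7512


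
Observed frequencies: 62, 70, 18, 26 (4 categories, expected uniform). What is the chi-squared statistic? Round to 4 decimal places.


chi2 = sum((O-E)^2/E), E = total/4
total = 176, E = 176/4 = 44
(62 - 44)^2 / 44 = 324 / 44 = 81/11 ≈ 7.363636
(70 - 44)^2 / 44 = 676 / 44 = 169/11 ≈ 15.363636
(18 - 44)^2 / 44 = 676 / 44 = 169/11 ≈ 15.363636
(26 - 44)^2 / 44 = 324 / 44 = 81/11 ≈ 7.363636
chi2 = 500/11 ≈ 45.454545

45.4545


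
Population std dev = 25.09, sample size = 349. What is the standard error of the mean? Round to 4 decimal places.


SE = sigma / sqrt(n)
sqrt(349) ≈ 18.681542
SE = 25.09 / 18.681542 ≈ 1.343037

1.3430


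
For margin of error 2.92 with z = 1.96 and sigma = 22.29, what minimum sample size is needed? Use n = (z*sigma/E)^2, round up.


z*sigma/E = 1.96 * 22.29 / 2.92 = 109221/7300 ≈ 14.961781
(z*sigma/E)^2 ≈ 223.854885
round up: n = 224

224


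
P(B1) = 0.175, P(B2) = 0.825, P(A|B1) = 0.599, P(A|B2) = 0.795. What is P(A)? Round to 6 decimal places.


P(A) = P(A|B1)*P(B1) + P(A|B2)*P(B2)
P(A|B1)*P(B1) = 0.599 * 0.175 = 0.104825
P(A|B2)*P(B2) = 0.795 * 0.825 = 0.655875
P(A) = 0.104825 + 0.655875 = 0.7607

0.760700


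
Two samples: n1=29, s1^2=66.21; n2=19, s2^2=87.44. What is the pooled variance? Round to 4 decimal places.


sp^2 = ((n1-1)*s1^2 + (n2-1)*s2^2)/(n1+n2-2)
(n1-1)*s1^2 = 28 * 66.21 = 1853.88
(n2-1)*s2^2 = 18 * 87.44 = 1573.92
numerator = 1853.88 + 1573.92 = 3427.8
n1+n2-2 = 46
sp^2 = 3427.8 / 46 = 17139/230 ≈ 74.517391

74.5174


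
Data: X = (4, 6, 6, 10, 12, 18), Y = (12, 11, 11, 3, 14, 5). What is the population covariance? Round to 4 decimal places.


Cov = (1/n)*sum((xi-xbar)(yi-ybar))
n = 6, xbar = 56/6 = 28/3 ≈ 9.333333, ybar = 56/6 = 28/3 ≈ 9.333333
sum((xi-xbar)(yi-ybar)) = -164/3 ≈ -54.666667
Cov = -54.666667 / 6 = -82/9 ≈ -9.111111

-9.1111


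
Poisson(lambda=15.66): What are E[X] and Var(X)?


E[X] = Var(X) = lambda = 15.66

15.66, 15.66


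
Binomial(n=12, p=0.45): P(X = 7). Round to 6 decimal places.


P = C(n,k) * p^k * (1-p)^(n-k)
C(12,7) = 792
p^k = 0.45^7 ≈ 0.003736695
(1-p)^(n-k) = 0.55^5 ≈ 0.05032844
P = 792 * 0.003736695 * 0.05032844 ≈ 0.148945

0.148945


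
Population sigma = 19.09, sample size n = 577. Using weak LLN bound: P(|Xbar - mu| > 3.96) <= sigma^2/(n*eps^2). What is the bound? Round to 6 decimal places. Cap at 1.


bound = min(1, sigma^2/(n*eps^2))
sigma^2 = 19.09^2 = 364.4281
n*eps^2 = 577 * 3.96^2 = 577 * 15.6816 = 9048.2832
sigma^2/(n*eps^2) = 364.4281 / 9048.2832 ≈ 0.04027594

0.040276


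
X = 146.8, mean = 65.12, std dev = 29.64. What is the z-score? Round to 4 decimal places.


z = (X - mu) / sigma
X - mu = 146.8 - 65.12 = 81.68
z = 81.68 / 29.64 = 2042/741 ≈ 2.755735

2.7557


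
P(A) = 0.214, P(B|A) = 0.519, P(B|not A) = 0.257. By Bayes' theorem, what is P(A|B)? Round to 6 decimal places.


P(A|B) = P(B|A)*P(A) / P(B), P(B) = P(B|A)*P(A) + P(B|not A)*P(not A)
P(B|A)*P(A) = 0.519 * 0.214 = 0.111066
P(B|not A)*P(not A) = 0.257 * 0.786 = 0.202002
P(B) = 0.111066 + 0.202002 = 0.313068
P(A|B) = 0.111066 / 0.313068 ≈ 0.35476638

0.354766


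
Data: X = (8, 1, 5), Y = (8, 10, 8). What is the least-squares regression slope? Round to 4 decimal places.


b = sum((xi-xbar)(yi-ybar)) / sum((xi-xbar)^2)
n = 3, xbar = 14/3 ≈ 4.666667, ybar = 26/3 ≈ 8.666667
Sxy = sum((xi-xbar)(yi-ybar)) = -22/3 ≈ -7.333333
Sxx = sum((xi-xbar)^2) = 74/3 ≈ 24.666667
b = Sxy / Sxx = -11/37 ≈ -0.297297

-0.2973


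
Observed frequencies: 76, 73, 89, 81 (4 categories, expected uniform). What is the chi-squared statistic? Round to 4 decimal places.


chi2 = sum((O-E)^2/E), E = total/4
total = 319, E = 319/4 = 79.75
(76 - 79.75)^2 / 79.75 = 14.0625 / 79.75 = 225/1276 ≈ 0.176332
(73 - 79.75)^2 / 79.75 = 45.5625 / 79.75 = 729/1276 ≈ 0.571317
(89 - 79.75)^2 / 79.75 = 85.5625 / 79.75 = 1369/1276 ≈ 1.072884
(81 - 79.75)^2 / 79.75 = 1.5625 / 79.75 = 25/1276 ≈ 0.019592
chi2 = 587/319 ≈ 1.840125

1.8401


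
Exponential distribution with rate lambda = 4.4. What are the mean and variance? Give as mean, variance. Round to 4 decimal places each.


mean = 1/lam, var = 1/lam^2
mean = 1 / 4.4 = 5/22 ≈ 0.227273
lam^2 = 4.4^2 = 19.36
var = 1 / 19.36 = 25/484 ≈ 0.051653

0.2273, 0.0517


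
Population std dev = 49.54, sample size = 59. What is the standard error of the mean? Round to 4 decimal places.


SE = sigma / sqrt(n)
sqrt(59) ≈ 7.681146
SE = 49.54 / 7.681146 ≈ 6.449559

6.4496


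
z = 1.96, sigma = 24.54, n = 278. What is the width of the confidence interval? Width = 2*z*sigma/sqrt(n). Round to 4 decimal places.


width = 2*z*sigma/sqrt(n)
2*z*sigma = 2 * 1.96 * 24.54 = 96.1968
sqrt(278) ≈ 16.673332
width = 96.1968 / 16.673332 ≈ 5.769501

5.7695


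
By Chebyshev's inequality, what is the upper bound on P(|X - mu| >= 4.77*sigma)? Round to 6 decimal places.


P <= 1/k^2
k^2 = 4.77^2 = 22.7529
1/k^2 = 1 / 22.7529 ≈ 0.04395044

0.043950


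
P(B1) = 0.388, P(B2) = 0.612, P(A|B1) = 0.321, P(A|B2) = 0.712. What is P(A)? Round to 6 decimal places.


P(A) = P(A|B1)*P(B1) + P(A|B2)*P(B2)
P(A|B1)*P(B1) = 0.321 * 0.388 = 0.124548
P(A|B2)*P(B2) = 0.712 * 0.612 = 0.435744
P(A) = 0.124548 + 0.435744 = 0.560292

0.560292


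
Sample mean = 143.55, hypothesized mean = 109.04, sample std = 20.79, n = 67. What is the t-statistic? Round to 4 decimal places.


t = (xbar - mu0) / (s/sqrt(n))
xbar - mu0 = 143.55 - 109.04 = 34.51
sqrt(67) ≈ 8.18535277
s/sqrt(n) = 20.79 / 8.18535277 ≈ 2.53990275
t = 34.51 / 2.53990275 ≈ 13.587134

13.5871


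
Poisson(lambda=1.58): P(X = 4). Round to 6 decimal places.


P = e^(-lam) * lam^k / k!
e^(-1.58) ≈ 0.2059751
lam^k = 1.58^4 ≈ 6.232013
k! = 4! = 24
P = 0.2059751 * 6.232013 / 24 ≈ 0.053485

0.053485


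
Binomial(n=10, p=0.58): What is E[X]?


E[X] = n*p = 10 * 0.58 = 5.8

5.8


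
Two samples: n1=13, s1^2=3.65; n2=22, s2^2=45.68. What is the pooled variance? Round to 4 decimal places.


sp^2 = ((n1-1)*s1^2 + (n2-1)*s2^2)/(n1+n2-2)
(n1-1)*s1^2 = 12 * 3.65 = 43.8
(n2-1)*s2^2 = 21 * 45.68 = 959.28
numerator = 43.8 + 959.28 = 1003.08
n1+n2-2 = 33
sp^2 = 1003.08 / 33 = 8359/275 ≈ 30.396364

30.3964


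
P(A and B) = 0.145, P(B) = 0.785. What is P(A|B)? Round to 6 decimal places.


P(A|B) = P(A and B) / P(B) = 0.145 / 0.785 = 29/157 ≈ 0.18471338

0.184713


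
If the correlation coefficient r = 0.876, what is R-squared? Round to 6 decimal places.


R^2 = r^2 = (0.876)^2 = 0.767376

0.767376


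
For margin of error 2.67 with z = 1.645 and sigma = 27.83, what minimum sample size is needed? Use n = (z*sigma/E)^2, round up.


z*sigma/E = 1.645 * 27.83 / 2.67 ≈ 17.146199
(z*sigma/E)^2 ≈ 293.992123
round up: n = 294

294


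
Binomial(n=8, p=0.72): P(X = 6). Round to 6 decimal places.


P = C(n,k) * p^k * (1-p)^(n-k)
C(8,6) = 28
p^k = 0.72^6 ≈ 0.1393141
(1-p)^(n-k) = 0.28^2 = 0.0784
P = 28 * 0.1393141 * 0.0784 ≈ 0.305822

0.305822


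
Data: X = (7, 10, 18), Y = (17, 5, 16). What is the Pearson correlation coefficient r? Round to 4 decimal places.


r = sum((xi-xbar)(yi-ybar)) / sqrt(sum((xi-xbar)^2) * sum((yi-ybar)^2))
n = 3, xbar = 35/3 ≈ 11.666667, ybar = 38/3 ≈ 12.666667
Sxy = sum((xi-xbar)(yi-ybar)) = 41/3 ≈ 13.666667
Sxx = sum((xi-xbar)^2) = 194/3 ≈ 64.666667
Syy = sum((yi-ybar)^2) = 266/3 ≈ 88.666667
sqrt(Sxx*Syy) ≈ 75.721713
r = Sxy / sqrt(Sxx*Syy) = 13.666667 / 75.721713 ≈ 0.180485

0.1805


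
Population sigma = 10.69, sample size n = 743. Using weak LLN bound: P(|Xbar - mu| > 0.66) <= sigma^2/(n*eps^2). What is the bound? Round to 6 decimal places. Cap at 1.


bound = min(1, sigma^2/(n*eps^2))
sigma^2 = 10.69^2 = 114.2761
n*eps^2 = 743 * 0.66^2 = 743 * 0.4356 = 323.6508
sigma^2/(n*eps^2) = 114.2761 / 323.6508 ≈ 0.35308456

0.353085


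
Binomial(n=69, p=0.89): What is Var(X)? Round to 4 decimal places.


Var = n*p*(1-p) = 69 * 0.89 * 0.11 = 6.7551

6.7551


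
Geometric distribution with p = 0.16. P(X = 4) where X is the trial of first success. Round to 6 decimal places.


P = (1-p)^(k-1) * p
(1-p)^(k-1) = 0.84^3 = 0.592704
P = 0.592704 * 0.16 = 0.09483264

0.094833


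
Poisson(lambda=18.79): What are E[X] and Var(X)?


E[X] = Var(X) = lambda = 18.79

18.79, 18.79


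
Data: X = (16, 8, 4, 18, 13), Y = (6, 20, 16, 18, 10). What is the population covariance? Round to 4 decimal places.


Cov = (1/n)*sum((xi-xbar)(yi-ybar))
n = 5, xbar = 59/5 = 11.8, ybar = 70/5 = 14
sum((xi-xbar)(yi-ybar)) = -52
Cov = -52 / 5 = -10.4

-10.4000


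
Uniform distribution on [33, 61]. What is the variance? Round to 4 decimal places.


Var = (b-a)^2 / 12
(b-a)^2 = (61 - 33)^2 = 784
Var = 784/12 ≈ 65.333333

65.3333


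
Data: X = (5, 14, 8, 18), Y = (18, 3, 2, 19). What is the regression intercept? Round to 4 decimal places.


a = ybar - b*xbar, where b = sum((xi-xbar)(yi-ybar)) / sum((xi-xbar)^2)
n = 4, xbar = 45/4 = 11.25, ybar = 42/4 = 10.5
Sxy = sum((xi-xbar)(yi-ybar)) = 17.5
Sxx = sum((xi-xbar)^2) = 102.75
b = Sxy / Sxx = 70/411 ≈ 0.170316
a = 10.5 - 0.170316 * 11.25 = 1176/137 ≈ 8.583942

8.5839


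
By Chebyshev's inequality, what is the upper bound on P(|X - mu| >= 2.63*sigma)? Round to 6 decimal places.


P <= 1/k^2
k^2 = 2.63^2 = 6.9169
1/k^2 = 1 / 6.9169 ≈ 0.14457344

0.144573


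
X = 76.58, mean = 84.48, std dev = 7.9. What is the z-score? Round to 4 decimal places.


z = (X - mu) / sigma
X - mu = 76.58 - 84.48 = -7.9
z = -7.9 / 7.9 = -1

-1.0000


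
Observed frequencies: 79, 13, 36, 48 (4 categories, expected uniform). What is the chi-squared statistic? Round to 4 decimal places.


chi2 = sum((O-E)^2/E), E = total/4
total = 176, E = 176/4 = 44
(79 - 44)^2 / 44 = 1225 / 44 = 1225/44 ≈ 27.840909
(13 - 44)^2 / 44 = 961 / 44 = 961/44 ≈ 21.840909
(36 - 44)^2 / 44 = 64 / 44 = 16/11 ≈ 1.454545
(48 - 44)^2 / 44 = 16 / 44 = 4/11 ≈ 0.363636
chi2 = 51.5

51.5000


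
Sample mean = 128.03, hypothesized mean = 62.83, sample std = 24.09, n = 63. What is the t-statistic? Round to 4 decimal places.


t = (xbar - mu0) / (s/sqrt(n))
xbar - mu0 = 128.03 - 62.83 = 65.2
sqrt(63) ≈ 7.93725393
s/sqrt(n) = 24.09 / 7.93725393 ≈ 3.03505472
t = 65.2 / 3.03505472 ≈ 21.482315

21.4823


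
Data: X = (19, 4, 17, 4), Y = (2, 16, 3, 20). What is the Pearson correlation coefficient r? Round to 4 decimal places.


r = sum((xi-xbar)(yi-ybar)) / sqrt(sum((xi-xbar)^2) * sum((yi-ybar)^2))
n = 4, xbar = 44/4 = 11, ybar = 41/4 = 10.25
Sxy = sum((xi-xbar)(yi-ybar)) = -218
Sxx = sum((xi-xbar)^2) = 198
Syy = sum((yi-ybar)^2) = 248.75
sqrt(Sxx*Syy) ≈ 221.929043
r = Sxy / sqrt(Sxx*Syy) = -218 / 221.929043 ≈ -0.982296

-0.9823


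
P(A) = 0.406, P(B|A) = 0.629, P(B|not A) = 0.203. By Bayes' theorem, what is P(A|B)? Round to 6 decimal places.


P(A|B) = P(B|A)*P(A) / P(B), P(B) = P(B|A)*P(A) + P(B|not A)*P(not A)
P(B|A)*P(A) = 0.629 * 0.406 = 0.255374
P(B|not A)*P(not A) = 0.203 * 0.594 = 0.120582
P(B) = 0.255374 + 0.120582 = 0.375956
P(A|B) = 0.255374 / 0.375956 = 629/926 ≈ 0.67926566

0.679266


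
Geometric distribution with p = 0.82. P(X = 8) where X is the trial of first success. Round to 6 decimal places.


P = (1-p)^(k-1) * p
(1-p)^(k-1) = 0.18^7 ≈ 0.000006122200
P = 0.000006122200 * 0.82 ≈ 0.000005020204

0.000005


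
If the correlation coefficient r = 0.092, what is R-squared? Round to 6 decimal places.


R^2 = r^2 = (0.092)^2 = 0.008464

0.008464


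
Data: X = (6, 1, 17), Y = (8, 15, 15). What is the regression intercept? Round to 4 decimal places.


a = ybar - b*xbar, where b = sum((xi-xbar)(yi-ybar)) / sum((xi-xbar)^2)
n = 3, xbar = 24/3 = 8, ybar = 38/3 ≈ 12.666667
Sxy = sum((xi-xbar)(yi-ybar)) = 14
Sxx = sum((xi-xbar)^2) = 134
b = Sxy / Sxx = 7/67 ≈ 0.104478
a = 12.666667 - 0.104478 * 8 = 2378/201 ≈ 11.830846

11.8308


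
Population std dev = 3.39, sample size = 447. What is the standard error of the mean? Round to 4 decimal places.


SE = sigma / sqrt(n)
sqrt(447) ≈ 21.142375
SE = 3.39 / 21.142375 ≈ 0.160341

0.1603


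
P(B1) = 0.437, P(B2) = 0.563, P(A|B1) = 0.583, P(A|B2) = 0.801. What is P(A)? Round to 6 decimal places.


P(A) = P(A|B1)*P(B1) + P(A|B2)*P(B2)
P(A|B1)*P(B1) = 0.583 * 0.437 = 0.254771
P(A|B2)*P(B2) = 0.801 * 0.563 = 0.450963
P(A) = 0.254771 + 0.450963 = 0.705734

0.705734


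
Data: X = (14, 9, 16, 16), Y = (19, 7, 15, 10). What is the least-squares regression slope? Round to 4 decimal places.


b = sum((xi-xbar)(yi-ybar)) / sum((xi-xbar)^2)
n = 4, xbar = 55/4 = 13.75, ybar = 51/4 = 12.75
Sxy = sum((xi-xbar)(yi-ybar)) = 27.75
Sxx = sum((xi-xbar)^2) = 32.75
b = Sxy / Sxx = 111/131 ≈ 0.847328

0.8473


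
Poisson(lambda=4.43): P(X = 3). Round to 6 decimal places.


P = e^(-lam) * lam^k / k!
e^(-4.43) ≈ 0.01191449
lam^k = 4.43^3 = 86.938307
k! = 3! = 6
P = 0.01191449 * 86.938307 / 6 ≈ 0.172638

0.172638


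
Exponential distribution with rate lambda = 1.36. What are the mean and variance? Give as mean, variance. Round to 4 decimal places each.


mean = 1/lam, var = 1/lam^2
mean = 1 / 1.36 = 25/34 ≈ 0.735294
lam^2 = 1.36^2 = 1.8496
var = 1 / 1.8496 = 625/1156 ≈ 0.540657

0.7353, 0.5407


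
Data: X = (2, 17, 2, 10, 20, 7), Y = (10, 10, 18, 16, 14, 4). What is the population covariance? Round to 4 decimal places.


Cov = (1/n)*sum((xi-xbar)(yi-ybar))
n = 6, xbar = 58/6 = 29/3 ≈ 9.666667, ybar = 72/6 = 12
sum((xi-xbar)(yi-ybar)) = -2
Cov = -2 / 6 = -1/3 ≈ -0.333333

-0.3333


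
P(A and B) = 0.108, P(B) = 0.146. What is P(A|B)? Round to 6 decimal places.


P(A|B) = P(A and B) / P(B) = 0.108 / 0.146 = 54/73 ≈ 0.73972603

0.739726


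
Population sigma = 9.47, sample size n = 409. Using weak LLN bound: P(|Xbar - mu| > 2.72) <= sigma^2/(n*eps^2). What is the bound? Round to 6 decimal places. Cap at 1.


bound = min(1, sigma^2/(n*eps^2))
sigma^2 = 9.47^2 = 89.6809
n*eps^2 = 409 * 2.72^2 = 409 * 7.3984 = 3025.9456
sigma^2/(n*eps^2) = 89.6809 / 3025.9456 ≈ 0.02963731

0.029637


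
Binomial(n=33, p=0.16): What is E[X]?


E[X] = n*p = 33 * 0.16 = 5.28

5.28


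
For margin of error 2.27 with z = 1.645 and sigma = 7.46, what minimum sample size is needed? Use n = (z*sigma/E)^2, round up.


z*sigma/E = 1.645 * 7.46 / 2.27 ≈ 5.406035
(z*sigma/E)^2 ≈ 29.225217
round up: n = 30

30


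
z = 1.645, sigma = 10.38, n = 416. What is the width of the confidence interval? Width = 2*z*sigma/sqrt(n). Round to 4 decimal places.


width = 2*z*sigma/sqrt(n)
2*z*sigma = 2 * 1.645 * 10.38 = 34.1502
sqrt(416) ≈ 20.396078
width = 34.1502 / 20.396078 ≈ 1.674351

1.6744


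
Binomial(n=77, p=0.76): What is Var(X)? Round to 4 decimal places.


Var = n*p*(1-p) = 77 * 0.76 * 0.24 = 14.0448

14.0448


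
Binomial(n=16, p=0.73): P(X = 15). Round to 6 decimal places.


P = C(n,k) * p^k * (1-p)^(n-k)
C(16,15) = 16
p^k = 0.73^15 ≈ 0.008909286
(1-p)^(n-k) = 0.27^1 = 0.27
P = 16 * 0.008909286 * 0.27 ≈ 0.038488

0.038488


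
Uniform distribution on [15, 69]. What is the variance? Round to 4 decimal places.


Var = (b-a)^2 / 12
(b-a)^2 = (69 - 15)^2 = 2916
Var = 2916/12 = 243

243.0000


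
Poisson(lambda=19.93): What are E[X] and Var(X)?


E[X] = Var(X) = lambda = 19.93

19.93, 19.93


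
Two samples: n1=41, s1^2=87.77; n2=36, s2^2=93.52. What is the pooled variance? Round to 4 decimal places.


sp^2 = ((n1-1)*s1^2 + (n2-1)*s2^2)/(n1+n2-2)
(n1-1)*s1^2 = 40 * 87.77 = 3510.8
(n2-1)*s2^2 = 35 * 93.52 = 3273.2
numerator = 3510.8 + 3273.2 = 6784
n1+n2-2 = 75
sp^2 = 6784 / 75 = 6784/75 ≈ 90.453333

90.4533


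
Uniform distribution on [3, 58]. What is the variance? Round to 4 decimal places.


Var = (b-a)^2 / 12
(b-a)^2 = (58 - 3)^2 = 3025
Var = 3025/12 ≈ 252.083333

252.0833


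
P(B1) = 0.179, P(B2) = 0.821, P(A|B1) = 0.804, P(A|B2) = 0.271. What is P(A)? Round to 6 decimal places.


P(A) = P(A|B1)*P(B1) + P(A|B2)*P(B2)
P(A|B1)*P(B1) = 0.804 * 0.179 = 0.143916
P(A|B2)*P(B2) = 0.271 * 0.821 = 0.222491
P(A) = 0.143916 + 0.222491 = 0.366407

0.366407


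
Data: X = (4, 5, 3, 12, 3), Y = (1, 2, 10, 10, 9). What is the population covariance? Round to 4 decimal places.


Cov = (1/n)*sum((xi-xbar)(yi-ybar))
n = 5, xbar = 27/5 = 5.4, ybar = 32/5 = 6.4
sum((xi-xbar)(yi-ybar)) = 18.2
Cov = 18.2 / 5 = 3.64

3.6400


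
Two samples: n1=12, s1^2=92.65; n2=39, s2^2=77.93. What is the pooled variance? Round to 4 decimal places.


sp^2 = ((n1-1)*s1^2 + (n2-1)*s2^2)/(n1+n2-2)
(n1-1)*s1^2 = 11 * 92.65 = 1019.15
(n2-1)*s2^2 = 38 * 77.93 = 2961.34
numerator = 1019.15 + 2961.34 = 3980.49
n1+n2-2 = 49
sp^2 = 3980.49 / 49 = 398049/4900 ≈ 81.234490

81.2345


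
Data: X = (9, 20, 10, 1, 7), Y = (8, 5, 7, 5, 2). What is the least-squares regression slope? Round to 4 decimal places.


b = sum((xi-xbar)(yi-ybar)) / sum((xi-xbar)^2)
n = 5, xbar = 47/5 = 9.4, ybar = 27/5 = 5.4
Sxy = sum((xi-xbar)(yi-ybar)) = 7.2
Sxx = sum((xi-xbar)^2) = 189.2
b = Sxy / Sxx = 18/473 ≈ 0.038055

0.0381


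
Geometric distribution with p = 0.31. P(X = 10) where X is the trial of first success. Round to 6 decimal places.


P = (1-p)^(k-1) * p
(1-p)^(k-1) = 0.69^9 ≈ 0.03545209
P = 0.03545209 * 0.31 ≈ 0.01099015

0.010990


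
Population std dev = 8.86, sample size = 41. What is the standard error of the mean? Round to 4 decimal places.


SE = sigma / sqrt(n)
sqrt(41) ≈ 6.403124
SE = 8.86 / 6.403124 ≈ 1.383700

1.3837


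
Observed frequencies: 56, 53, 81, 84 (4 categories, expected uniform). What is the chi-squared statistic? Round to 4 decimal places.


chi2 = sum((O-E)^2/E), E = total/4
total = 274, E = 274/4 = 68.5
(56 - 68.5)^2 / 68.5 = 156.25 / 68.5 = 625/274 ≈ 2.281022
(53 - 68.5)^2 / 68.5 = 240.25 / 68.5 = 961/274 ≈ 3.507299
(81 - 68.5)^2 / 68.5 = 156.25 / 68.5 = 625/274 ≈ 2.281022
(84 - 68.5)^2 / 68.5 = 240.25 / 68.5 = 961/274 ≈ 3.507299
chi2 = 1586/137 ≈ 11.576642

11.5766


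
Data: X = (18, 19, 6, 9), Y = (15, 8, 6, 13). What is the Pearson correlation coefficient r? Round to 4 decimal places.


r = sum((xi-xbar)(yi-ybar)) / sqrt(sum((xi-xbar)^2) * sum((yi-ybar)^2))
n = 4, xbar = 52/4 = 13, ybar = 42/4 = 10.5
Sxy = sum((xi-xbar)(yi-ybar)) = 29
Sxx = sum((xi-xbar)^2) = 126
Syy = sum((yi-ybar)^2) = 53
sqrt(Sxx*Syy) ≈ 81.719031
r = Sxy / sqrt(Sxx*Syy) = 29 / 81.719031 ≈ 0.354874

0.3549


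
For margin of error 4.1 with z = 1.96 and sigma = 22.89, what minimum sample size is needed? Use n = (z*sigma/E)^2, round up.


z*sigma/E = 1.96 * 22.89 / 4.1 ≈ 10.942537
(z*sigma/E)^2 ≈ 119.739107
round up: n = 120

120


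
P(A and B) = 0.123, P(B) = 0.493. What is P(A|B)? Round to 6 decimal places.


P(A|B) = P(A and B) / P(B) = 0.123 / 0.493 = 123/493 ≈ 0.24949290

0.249493


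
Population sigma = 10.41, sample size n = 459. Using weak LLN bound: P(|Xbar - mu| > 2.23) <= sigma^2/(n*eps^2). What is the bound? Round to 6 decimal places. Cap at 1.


bound = min(1, sigma^2/(n*eps^2))
sigma^2 = 10.41^2 = 108.3681
n*eps^2 = 459 * 2.23^2 = 459 * 4.9729 = 2282.5611
sigma^2/(n*eps^2) = 108.3681 / 2282.5611 ≈ 0.04747654

0.047477


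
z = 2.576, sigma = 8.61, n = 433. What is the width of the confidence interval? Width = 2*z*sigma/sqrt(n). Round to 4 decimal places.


width = 2*z*sigma/sqrt(n)
2*z*sigma = 2 * 2.576 * 8.61 = 44.35872
sqrt(433) ≈ 20.808652
width = 44.35872 / 20.808652 ≈ 2.131744

2.1317


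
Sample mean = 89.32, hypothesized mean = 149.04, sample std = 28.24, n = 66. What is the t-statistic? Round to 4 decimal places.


t = (xbar - mu0) / (s/sqrt(n))
xbar - mu0 = 89.32 - 149.04 = -59.72
sqrt(66) ≈ 8.12403840
s/sqrt(n) = 28.24 / 8.12403840 ≈ 3.47610371
t = -59.72 / 3.47610371 ≈ -17.180155

-17.1802


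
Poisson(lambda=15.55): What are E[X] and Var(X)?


E[X] = Var(X) = lambda = 15.55

15.55, 15.55


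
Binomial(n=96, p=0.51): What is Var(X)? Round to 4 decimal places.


Var = n*p*(1-p) = 96 * 0.51 * 0.49 = 23.9904

23.9904


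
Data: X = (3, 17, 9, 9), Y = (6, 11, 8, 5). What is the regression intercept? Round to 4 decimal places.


a = ybar - b*xbar, where b = sum((xi-xbar)(yi-ybar)) / sum((xi-xbar)^2)
n = 4, xbar = 38/4 = 9.5, ybar = 30/4 = 7.5
Sxy = sum((xi-xbar)(yi-ybar)) = 37
Sxx = sum((xi-xbar)^2) = 99
b = Sxy / Sxx = 37/99 ≈ 0.373737
a = 7.5 - 0.373737 * 9.5 = 391/99 ≈ 3.949495

3.9495


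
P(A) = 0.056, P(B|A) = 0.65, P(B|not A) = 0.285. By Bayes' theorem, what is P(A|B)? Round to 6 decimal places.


P(A|B) = P(B|A)*P(A) / P(B), P(B) = P(B|A)*P(A) + P(B|not A)*P(not A)
P(B|A)*P(A) = 0.65 * 0.056 = 0.0364
P(B|not A)*P(not A) = 0.285 * 0.944 = 0.26904
P(B) = 0.0364 + 0.26904 = 0.30544
P(A|B) = 0.0364 / 0.30544 = 455/3818 ≈ 0.11917234

0.119172


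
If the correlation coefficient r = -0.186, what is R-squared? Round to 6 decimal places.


R^2 = r^2 = (-0.186)^2 = 0.034596

0.034596


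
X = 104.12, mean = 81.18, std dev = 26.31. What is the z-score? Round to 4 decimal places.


z = (X - mu) / sigma
X - mu = 104.12 - 81.18 = 22.94
z = 22.94 / 26.31 = 2294/2631 ≈ 0.871912

0.8719


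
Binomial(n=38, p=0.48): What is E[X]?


E[X] = n*p = 38 * 0.48 = 18.24

18.24


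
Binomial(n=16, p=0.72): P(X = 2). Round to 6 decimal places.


P = C(n,k) * p^k * (1-p)^(n-k)
C(16,2) = 120
p^k = 0.72^2 = 0.5184
(1-p)^(n-k) = 0.28^14 ≈ 0.00000001820591
P = 120 * 0.5184 * 0.00000001820591 ≈ 0.000001

0.000001


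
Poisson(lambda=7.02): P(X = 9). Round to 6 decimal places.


P = e^(-lam) * lam^k / k!
e^(-7.02) ≈ 0.0008938255
lam^k = 7.02^9 ≈ 41403209.599127
k! = 9! = 362880
P = 0.0008938255 * 41403209.599127 / 362880 ≈ 0.101982

0.101982


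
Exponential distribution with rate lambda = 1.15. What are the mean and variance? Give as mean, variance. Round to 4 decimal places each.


mean = 1/lam, var = 1/lam^2
mean = 1 / 1.15 = 20/23 ≈ 0.869565
lam^2 = 1.15^2 = 1.3225
var = 1 / 1.3225 = 400/529 ≈ 0.756144

0.8696, 0.7561


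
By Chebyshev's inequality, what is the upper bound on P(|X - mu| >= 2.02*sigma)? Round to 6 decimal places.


P <= 1/k^2
k^2 = 2.02^2 = 4.0804
1/k^2 = 1 / 4.0804 ≈ 0.24507401

0.245074


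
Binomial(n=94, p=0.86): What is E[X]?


E[X] = n*p = 94 * 0.86 = 80.84

80.84


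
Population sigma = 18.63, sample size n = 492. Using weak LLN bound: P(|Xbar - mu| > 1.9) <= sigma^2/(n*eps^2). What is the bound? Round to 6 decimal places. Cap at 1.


bound = min(1, sigma^2/(n*eps^2))
sigma^2 = 18.63^2 = 347.0769
n*eps^2 = 492 * 1.9^2 = 492 * 3.61 = 1776.12
sigma^2/(n*eps^2) = 347.0769 / 1776.12 ≈ 0.19541298

0.195413


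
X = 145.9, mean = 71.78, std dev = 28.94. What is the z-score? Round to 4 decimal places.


z = (X - mu) / sigma
X - mu = 145.9 - 71.78 = 74.12
z = 74.12 / 28.94 = 3706/1447 ≈ 2.561161

2.5612


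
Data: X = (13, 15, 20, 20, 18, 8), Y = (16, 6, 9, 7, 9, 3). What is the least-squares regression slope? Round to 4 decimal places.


b = sum((xi-xbar)(yi-ybar)) / sum((xi-xbar)^2)
n = 6, xbar = 94/6 = 47/3 ≈ 15.666667, ybar = 50/6 = 25/3 ≈ 8.333333
Sxy = sum((xi-xbar)(yi-ybar)) = 62/3 ≈ 20.666667
Sxx = sum((xi-xbar)^2) = 328/3 ≈ 109.333333
b = Sxy / Sxx = 31/164 ≈ 0.189024

0.1890
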